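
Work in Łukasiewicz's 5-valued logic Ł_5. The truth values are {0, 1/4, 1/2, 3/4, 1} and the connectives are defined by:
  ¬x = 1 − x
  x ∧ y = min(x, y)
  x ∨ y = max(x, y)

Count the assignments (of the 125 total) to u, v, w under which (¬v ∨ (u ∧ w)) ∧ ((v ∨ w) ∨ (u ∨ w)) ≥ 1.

value 1: 13 assignments (counts)
value 3/4: 31 assignments
value 1/2: 41 assignments
value 1/4: 30 assignments
value 0: 10 assignments
So 13 of the 125 assignments meet the threshold.

13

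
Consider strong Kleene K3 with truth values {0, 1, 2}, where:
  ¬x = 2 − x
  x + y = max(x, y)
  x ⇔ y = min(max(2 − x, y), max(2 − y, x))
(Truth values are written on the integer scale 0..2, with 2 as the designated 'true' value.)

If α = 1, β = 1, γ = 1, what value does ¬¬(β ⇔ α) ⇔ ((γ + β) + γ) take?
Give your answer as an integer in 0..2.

1

β ⇔ α = 1 ⇔ 1 = 1
¬(β ⇔ α) = ¬1 = 1
¬¬(β ⇔ α) = ¬1 = 1
γ + β = 1 + 1 = 1
(γ + β) + γ = 1 + 1 = 1
¬¬(β ⇔ α) ⇔ ((γ + β) + γ) = 1 ⇔ 1 = 1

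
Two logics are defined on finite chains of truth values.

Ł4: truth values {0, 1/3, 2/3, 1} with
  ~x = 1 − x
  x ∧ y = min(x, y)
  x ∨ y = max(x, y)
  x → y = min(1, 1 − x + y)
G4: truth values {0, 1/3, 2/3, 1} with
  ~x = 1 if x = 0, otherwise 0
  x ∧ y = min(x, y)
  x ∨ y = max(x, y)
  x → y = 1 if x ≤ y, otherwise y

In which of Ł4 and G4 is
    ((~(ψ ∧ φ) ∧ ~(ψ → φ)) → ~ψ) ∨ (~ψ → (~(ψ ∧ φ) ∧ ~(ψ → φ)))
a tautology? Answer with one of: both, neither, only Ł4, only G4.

both

In Ł4: every assignment gives 1 — tautology.
In G4: every assignment gives 1 — tautology.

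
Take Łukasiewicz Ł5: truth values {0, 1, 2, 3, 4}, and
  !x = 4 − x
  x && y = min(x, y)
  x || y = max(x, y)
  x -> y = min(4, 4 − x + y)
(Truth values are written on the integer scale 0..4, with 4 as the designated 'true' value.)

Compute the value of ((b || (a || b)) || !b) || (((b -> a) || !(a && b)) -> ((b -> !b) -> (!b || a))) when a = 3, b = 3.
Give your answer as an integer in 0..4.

4

a || b = 3 || 3 = 3
b || (a || b) = 3 || 3 = 3
!b = !3 = 1
(b || (a || b)) || !b = 3 || 1 = 3
b -> a = 3 -> 3 = 4
a && b = 3 && 3 = 3
!(a && b) = !3 = 1
(b -> a) || !(a && b) = 4 || 1 = 4
!b = !3 = 1
b -> !b = 3 -> 1 = 2
!b = !3 = 1
!b || a = 1 || 3 = 3
(b -> !b) -> (!b || a) = 2 -> 3 = 4
((b -> a) || !(a && b)) -> ((b -> !b) -> (!b || a)) = 4 -> 4 = 4
((b || (a || b)) || !b) || (((b -> a) || !(a && b)) -> ((b -> !b) -> (!b || a))) = 3 || 4 = 4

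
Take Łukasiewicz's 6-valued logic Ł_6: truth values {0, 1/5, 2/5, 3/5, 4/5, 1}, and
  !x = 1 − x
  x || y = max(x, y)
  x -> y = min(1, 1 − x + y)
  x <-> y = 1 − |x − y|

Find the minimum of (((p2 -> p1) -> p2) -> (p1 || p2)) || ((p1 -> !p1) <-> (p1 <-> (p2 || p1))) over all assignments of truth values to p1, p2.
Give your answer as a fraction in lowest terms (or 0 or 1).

3/5

Take p1 = 0, p2 = 2/5:
p2 -> p1 = 2/5 -> 0 = 3/5
(p2 -> p1) -> p2 = 3/5 -> 2/5 = 4/5
p1 || p2 = 0 || 2/5 = 2/5
((p2 -> p1) -> p2) -> (p1 || p2) = 4/5 -> 2/5 = 3/5
!p1 = !0 = 1
p1 -> !p1 = 0 -> 1 = 1
p2 || p1 = 2/5 || 0 = 2/5
p1 <-> (p2 || p1) = 0 <-> 2/5 = 3/5
(p1 -> !p1) <-> (p1 <-> (p2 || p1)) = 1 <-> 3/5 = 3/5
(((p2 -> p1) -> p2) -> (p1 || p2)) || ((p1 -> !p1) <-> (p1 <-> (p2 || p1))) = 3/5 || 3/5 = 3/5
No assignment yields a value below 3/5, so this is the minimum.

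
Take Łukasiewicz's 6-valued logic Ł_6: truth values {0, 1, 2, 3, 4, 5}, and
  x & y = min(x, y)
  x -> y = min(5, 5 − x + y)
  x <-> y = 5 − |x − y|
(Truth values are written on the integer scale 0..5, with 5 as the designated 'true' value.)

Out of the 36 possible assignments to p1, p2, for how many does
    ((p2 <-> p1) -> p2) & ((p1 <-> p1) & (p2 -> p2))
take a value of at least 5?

17

value 5: 17 assignments (counts)
value 4: 7 assignments
value 3: 5 assignments
value 2: 4 assignments
value 1: 2 assignments
value 0: 1 assignment
So 17 of the 36 assignments meet the threshold.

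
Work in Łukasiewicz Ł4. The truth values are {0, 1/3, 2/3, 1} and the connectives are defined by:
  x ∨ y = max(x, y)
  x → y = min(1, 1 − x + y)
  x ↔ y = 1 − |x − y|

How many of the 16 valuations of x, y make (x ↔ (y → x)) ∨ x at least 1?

x = 0, y = 0 ↦ 0  <
x = 0, y = 1/3 ↦ 1/3  <
x = 0, y = 2/3 ↦ 2/3  <
x = 0, y = 1 ↦ 1  ≥
x = 1/3, y = 0 ↦ 1/3  <
x = 1/3, y = 1/3 ↦ 1/3  <
x = 1/3, y = 2/3 ↦ 2/3  <
x = 1/3, y = 1 ↦ 1  ≥
x = 2/3, y = 0 ↦ 2/3  <
x = 2/3, y = 1/3 ↦ 2/3  <
x = 2/3, y = 2/3 ↦ 2/3  <
x = 2/3, y = 1 ↦ 1  ≥
x = 1, y = 0 ↦ 1  ≥
x = 1, y = 1/3 ↦ 1  ≥
x = 1, y = 2/3 ↦ 1  ≥
x = 1, y = 1 ↦ 1  ≥
So 7 of the 16 assignments meet the threshold.

7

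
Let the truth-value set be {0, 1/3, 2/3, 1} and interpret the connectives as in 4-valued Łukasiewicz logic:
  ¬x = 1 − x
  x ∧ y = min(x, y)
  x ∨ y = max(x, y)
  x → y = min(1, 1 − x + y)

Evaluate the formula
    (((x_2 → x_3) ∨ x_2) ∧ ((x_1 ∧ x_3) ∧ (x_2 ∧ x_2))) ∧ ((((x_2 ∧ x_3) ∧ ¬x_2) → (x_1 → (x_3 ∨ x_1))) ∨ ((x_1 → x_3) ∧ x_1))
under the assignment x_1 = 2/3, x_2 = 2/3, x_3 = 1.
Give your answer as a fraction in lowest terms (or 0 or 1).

2/3

x_2 → x_3 = 2/3 → 1 = 1
(x_2 → x_3) ∨ x_2 = 1 ∨ 2/3 = 1
x_1 ∧ x_3 = 2/3 ∧ 1 = 2/3
x_2 ∧ x_2 = 2/3 ∧ 2/3 = 2/3
(x_1 ∧ x_3) ∧ (x_2 ∧ x_2) = 2/3 ∧ 2/3 = 2/3
((x_2 → x_3) ∨ x_2) ∧ ((x_1 ∧ x_3) ∧ (x_2 ∧ x_2)) = 1 ∧ 2/3 = 2/3
x_2 ∧ x_3 = 2/3 ∧ 1 = 2/3
¬x_2 = ¬2/3 = 1/3
(x_2 ∧ x_3) ∧ ¬x_2 = 2/3 ∧ 1/3 = 1/3
x_3 ∨ x_1 = 1 ∨ 2/3 = 1
x_1 → (x_3 ∨ x_1) = 2/3 → 1 = 1
((x_2 ∧ x_3) ∧ ¬x_2) → (x_1 → (x_3 ∨ x_1)) = 1/3 → 1 = 1
x_1 → x_3 = 2/3 → 1 = 1
(x_1 → x_3) ∧ x_1 = 1 ∧ 2/3 = 2/3
(((x_2 ∧ x_3) ∧ ¬x_2) → (x_1 → (x_3 ∨ x_1))) ∨ ((x_1 → x_3) ∧ x_1) = 1 ∨ 2/3 = 1
(((x_2 → x_3) ∨ x_2) ∧ ((x_1 ∧ x_3) ∧ (x_2 ∧ x_2))) ∧ ((((x_2 ∧ x_3) ∧ ¬x_2) → (x_1 → (x_3 ∨ x_1))) ∨ ((x_1 → x_3) ∧ x_1)) = 2/3 ∧ 1 = 2/3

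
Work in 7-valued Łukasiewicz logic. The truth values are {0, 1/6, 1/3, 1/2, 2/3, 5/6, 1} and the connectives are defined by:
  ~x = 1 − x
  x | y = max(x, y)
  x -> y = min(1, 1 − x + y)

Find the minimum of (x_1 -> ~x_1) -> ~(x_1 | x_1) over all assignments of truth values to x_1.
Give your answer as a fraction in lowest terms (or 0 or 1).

1/2

Take x_1 = 1/2:
~x_1 = ~1/2 = 1/2
x_1 -> ~x_1 = 1/2 -> 1/2 = 1
x_1 | x_1 = 1/2 | 1/2 = 1/2
~(x_1 | x_1) = ~1/2 = 1/2
(x_1 -> ~x_1) -> ~(x_1 | x_1) = 1 -> 1/2 = 1/2
No assignment yields a value below 1/2, so this is the minimum.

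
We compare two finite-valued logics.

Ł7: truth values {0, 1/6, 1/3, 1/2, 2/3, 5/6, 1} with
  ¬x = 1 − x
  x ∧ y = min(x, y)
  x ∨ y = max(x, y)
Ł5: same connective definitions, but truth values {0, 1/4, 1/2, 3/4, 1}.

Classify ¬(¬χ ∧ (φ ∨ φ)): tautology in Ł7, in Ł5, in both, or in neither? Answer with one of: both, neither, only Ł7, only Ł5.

In Ł7: at φ = 1/6, χ = 0 the value is 5/6 — not a tautology.
In Ł5: at φ = 1/4, χ = 0 the value is 3/4 — not a tautology.

neither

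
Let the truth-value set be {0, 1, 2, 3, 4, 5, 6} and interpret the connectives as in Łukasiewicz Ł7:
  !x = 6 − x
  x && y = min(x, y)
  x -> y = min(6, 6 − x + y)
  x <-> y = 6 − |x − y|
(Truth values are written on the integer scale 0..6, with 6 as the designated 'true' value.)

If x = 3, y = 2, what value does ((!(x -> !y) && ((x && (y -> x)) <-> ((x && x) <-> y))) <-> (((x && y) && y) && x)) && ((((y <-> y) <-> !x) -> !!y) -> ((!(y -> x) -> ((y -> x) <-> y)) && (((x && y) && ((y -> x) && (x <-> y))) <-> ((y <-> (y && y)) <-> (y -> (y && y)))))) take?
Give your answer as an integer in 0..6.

3

!y = !2 = 4
x -> !y = 3 -> 4 = 6
!(x -> !y) = !6 = 0
y -> x = 2 -> 3 = 6
x && (y -> x) = 3 && 6 = 3
x && x = 3 && 3 = 3
(x && x) <-> y = 3 <-> 2 = 5
(x && (y -> x)) <-> ((x && x) <-> y) = 3 <-> 5 = 4
!(x -> !y) && ((x && (y -> x)) <-> ((x && x) <-> y)) = 0 && 4 = 0
x && y = 3 && 2 = 2
(x && y) && y = 2 && 2 = 2
((x && y) && y) && x = 2 && 3 = 2
(!(x -> !y) && ((x && (y -> x)) <-> ((x && x) <-> y))) <-> (((x && y) && y) && x) = 0 <-> 2 = 4
y <-> y = 2 <-> 2 = 6
!x = !3 = 3
(y <-> y) <-> !x = 6 <-> 3 = 3
!y = !2 = 4
!!y = !4 = 2
((y <-> y) <-> !x) -> !!y = 3 -> 2 = 5
y -> x = 2 -> 3 = 6
!(y -> x) = !6 = 0
y -> x = 2 -> 3 = 6
(y -> x) <-> y = 6 <-> 2 = 2
!(y -> x) -> ((y -> x) <-> y) = 0 -> 2 = 6
x && y = 3 && 2 = 2
y -> x = 2 -> 3 = 6
x <-> y = 3 <-> 2 = 5
(y -> x) && (x <-> y) = 6 && 5 = 5
(x && y) && ((y -> x) && (x <-> y)) = 2 && 5 = 2
y && y = 2 && 2 = 2
y <-> (y && y) = 2 <-> 2 = 6
y && y = 2 && 2 = 2
y -> (y && y) = 2 -> 2 = 6
(y <-> (y && y)) <-> (y -> (y && y)) = 6 <-> 6 = 6
((x && y) && ((y -> x) && (x <-> y))) <-> ((y <-> (y && y)) <-> (y -> (y && y))) = 2 <-> 6 = 2
(!(y -> x) -> ((y -> x) <-> y)) && (((x && y) && ((y -> x) && (x <-> y))) <-> ((y <-> (y && y)) <-> (y -> (y && y)))) = 6 && 2 = 2
(((y <-> y) <-> !x) -> !!y) -> ((!(y -> x) -> ((y -> x) <-> y)) && (((x && y) && ((y -> x) && (x <-> y))) <-> ((y <-> (y && y)) <-> (y -> (y && y))))) = 5 -> 2 = 3
((!(x -> !y) && ((x && (y -> x)) <-> ((x && x) <-> y))) <-> (((x && y) && y) && x)) && ((((y <-> y) <-> !x) -> !!y) -> ((!(y -> x) -> ((y -> x) <-> y)) && (((x && y) && ((y -> x) && (x <-> y))) <-> ((y <-> (y && y)) <-> (y -> (y && y)))))) = 4 && 3 = 3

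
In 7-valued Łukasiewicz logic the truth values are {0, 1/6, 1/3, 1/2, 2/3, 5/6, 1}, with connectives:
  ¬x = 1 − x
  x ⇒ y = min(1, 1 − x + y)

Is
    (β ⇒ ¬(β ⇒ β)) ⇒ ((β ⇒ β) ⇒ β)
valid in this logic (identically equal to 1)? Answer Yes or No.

No

Counterexample: take β = 0.
β ⇒ β = 0 ⇒ 0 = 1
¬(β ⇒ β) = ¬1 = 0
β ⇒ ¬(β ⇒ β) = 0 ⇒ 0 = 1
β ⇒ β = 0 ⇒ 0 = 1
(β ⇒ β) ⇒ β = 1 ⇒ 0 = 0
(β ⇒ ¬(β ⇒ β)) ⇒ ((β ⇒ β) ⇒ β) = 1 ⇒ 0 = 0
This gives 0 ≠ 1.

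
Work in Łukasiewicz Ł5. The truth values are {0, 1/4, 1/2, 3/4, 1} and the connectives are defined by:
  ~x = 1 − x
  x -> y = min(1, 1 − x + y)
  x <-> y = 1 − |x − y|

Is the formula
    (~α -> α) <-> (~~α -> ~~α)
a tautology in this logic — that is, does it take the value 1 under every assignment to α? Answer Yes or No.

No

Counterexample: take α = 0.
~α = ~0 = 1
~α -> α = 1 -> 0 = 0
~α = ~0 = 1
~~α = ~1 = 0
~α = ~0 = 1
~~α = ~1 = 0
~~α -> ~~α = 0 -> 0 = 1
(~α -> α) <-> (~~α -> ~~α) = 0 <-> 1 = 0
This gives 0 ≠ 1.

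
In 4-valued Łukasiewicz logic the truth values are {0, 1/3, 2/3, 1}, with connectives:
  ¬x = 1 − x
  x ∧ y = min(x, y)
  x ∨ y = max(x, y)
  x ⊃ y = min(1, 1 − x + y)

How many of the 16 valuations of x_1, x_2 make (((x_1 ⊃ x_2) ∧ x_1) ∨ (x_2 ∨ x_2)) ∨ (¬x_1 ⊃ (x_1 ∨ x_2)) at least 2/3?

14

x_1 = 0, x_2 = 0 ↦ 0  <
x_1 = 0, x_2 = 1/3 ↦ 1/3  <
x_1 = 0, x_2 = 2/3 ↦ 2/3  ≥
x_1 = 0, x_2 = 1 ↦ 1  ≥
x_1 = 1/3, x_2 = 0 ↦ 2/3  ≥
x_1 = 1/3, x_2 = 1/3 ↦ 2/3  ≥
x_1 = 1/3, x_2 = 2/3 ↦ 1  ≥
x_1 = 1/3, x_2 = 1 ↦ 1  ≥
x_1 = 2/3, x_2 = 0 ↦ 1  ≥
x_1 = 2/3, x_2 = 1/3 ↦ 1  ≥
x_1 = 2/3, x_2 = 2/3 ↦ 1  ≥
x_1 = 2/3, x_2 = 1 ↦ 1  ≥
x_1 = 1, x_2 = 0 ↦ 1  ≥
x_1 = 1, x_2 = 1/3 ↦ 1  ≥
x_1 = 1, x_2 = 2/3 ↦ 1  ≥
x_1 = 1, x_2 = 1 ↦ 1  ≥
So 14 of the 16 assignments meet the threshold.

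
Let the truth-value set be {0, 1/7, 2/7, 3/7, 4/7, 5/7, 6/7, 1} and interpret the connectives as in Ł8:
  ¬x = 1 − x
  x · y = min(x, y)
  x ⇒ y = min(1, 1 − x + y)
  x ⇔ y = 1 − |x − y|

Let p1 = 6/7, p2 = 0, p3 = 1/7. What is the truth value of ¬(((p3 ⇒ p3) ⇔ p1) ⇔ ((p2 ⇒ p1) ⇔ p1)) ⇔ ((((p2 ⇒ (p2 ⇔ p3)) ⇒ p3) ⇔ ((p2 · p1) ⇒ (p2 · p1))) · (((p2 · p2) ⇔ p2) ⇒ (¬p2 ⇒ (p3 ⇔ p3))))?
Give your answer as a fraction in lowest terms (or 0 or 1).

6/7

p3 ⇒ p3 = 1/7 ⇒ 1/7 = 1
(p3 ⇒ p3) ⇔ p1 = 1 ⇔ 6/7 = 6/7
p2 ⇒ p1 = 0 ⇒ 6/7 = 1
(p2 ⇒ p1) ⇔ p1 = 1 ⇔ 6/7 = 6/7
((p3 ⇒ p3) ⇔ p1) ⇔ ((p2 ⇒ p1) ⇔ p1) = 6/7 ⇔ 6/7 = 1
¬(((p3 ⇒ p3) ⇔ p1) ⇔ ((p2 ⇒ p1) ⇔ p1)) = ¬1 = 0
p2 ⇔ p3 = 0 ⇔ 1/7 = 6/7
p2 ⇒ (p2 ⇔ p3) = 0 ⇒ 6/7 = 1
(p2 ⇒ (p2 ⇔ p3)) ⇒ p3 = 1 ⇒ 1/7 = 1/7
p2 · p1 = 0 · 6/7 = 0
p2 · p1 = 0 · 6/7 = 0
(p2 · p1) ⇒ (p2 · p1) = 0 ⇒ 0 = 1
((p2 ⇒ (p2 ⇔ p3)) ⇒ p3) ⇔ ((p2 · p1) ⇒ (p2 · p1)) = 1/7 ⇔ 1 = 1/7
p2 · p2 = 0 · 0 = 0
(p2 · p2) ⇔ p2 = 0 ⇔ 0 = 1
¬p2 = ¬0 = 1
p3 ⇔ p3 = 1/7 ⇔ 1/7 = 1
¬p2 ⇒ (p3 ⇔ p3) = 1 ⇒ 1 = 1
((p2 · p2) ⇔ p2) ⇒ (¬p2 ⇒ (p3 ⇔ p3)) = 1 ⇒ 1 = 1
(((p2 ⇒ (p2 ⇔ p3)) ⇒ p3) ⇔ ((p2 · p1) ⇒ (p2 · p1))) · (((p2 · p2) ⇔ p2) ⇒ (¬p2 ⇒ (p3 ⇔ p3))) = 1/7 · 1 = 1/7
¬(((p3 ⇒ p3) ⇔ p1) ⇔ ((p2 ⇒ p1) ⇔ p1)) ⇔ ((((p2 ⇒ (p2 ⇔ p3)) ⇒ p3) ⇔ ((p2 · p1) ⇒ (p2 · p1))) · (((p2 · p2) ⇔ p2) ⇒ (¬p2 ⇒ (p3 ⇔ p3)))) = 0 ⇔ 1/7 = 6/7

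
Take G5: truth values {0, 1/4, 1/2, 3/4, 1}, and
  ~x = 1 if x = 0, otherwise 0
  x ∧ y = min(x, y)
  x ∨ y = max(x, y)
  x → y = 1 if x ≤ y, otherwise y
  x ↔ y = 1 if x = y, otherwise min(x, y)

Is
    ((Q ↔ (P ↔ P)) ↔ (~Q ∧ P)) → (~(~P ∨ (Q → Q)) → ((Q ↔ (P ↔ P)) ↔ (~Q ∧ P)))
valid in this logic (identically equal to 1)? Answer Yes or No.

Yes

At P = 1, Q = 3/4, for instance:
P ↔ P = 1 ↔ 1 = 1
Q ↔ (P ↔ P) = 3/4 ↔ 1 = 3/4
~Q = ~3/4 = 0
~Q ∧ P = 0 ∧ 1 = 0
(Q ↔ (P ↔ P)) ↔ (~Q ∧ P) = 3/4 ↔ 0 = 0
~P = ~1 = 0
Q → Q = 3/4 → 3/4 = 1
~P ∨ (Q → Q) = 0 ∨ 1 = 1
~(~P ∨ (Q → Q)) = ~1 = 0
~(~P ∨ (Q → Q)) → ((Q ↔ (P ↔ P)) ↔ (~Q ∧ P)) = 0 → 0 = 1
((Q ↔ (P ↔ P)) ↔ (~Q ∧ P)) → (~(~P ∨ (Q → Q)) → ((Q ↔ (P ↔ P)) ↔ (~Q ∧ P))) = 0 → 1 = 1
and checking the remaining 24 assignments likewise gives ≥ 1 in every case.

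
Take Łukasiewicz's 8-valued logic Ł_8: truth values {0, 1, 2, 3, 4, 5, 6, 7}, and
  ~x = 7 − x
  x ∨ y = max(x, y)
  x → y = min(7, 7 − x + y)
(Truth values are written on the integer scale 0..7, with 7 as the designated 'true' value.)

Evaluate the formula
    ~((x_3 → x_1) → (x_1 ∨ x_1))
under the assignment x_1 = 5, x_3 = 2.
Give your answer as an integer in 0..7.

2

x_3 → x_1 = 2 → 5 = 7
x_1 ∨ x_1 = 5 ∨ 5 = 5
(x_3 → x_1) → (x_1 ∨ x_1) = 7 → 5 = 5
~((x_3 → x_1) → (x_1 ∨ x_1)) = ~5 = 2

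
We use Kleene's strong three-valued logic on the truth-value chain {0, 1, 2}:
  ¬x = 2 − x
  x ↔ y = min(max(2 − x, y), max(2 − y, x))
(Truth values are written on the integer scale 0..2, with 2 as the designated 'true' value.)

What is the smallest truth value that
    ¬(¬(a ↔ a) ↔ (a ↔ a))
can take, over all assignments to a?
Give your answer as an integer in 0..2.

Take a = 1:
a ↔ a = 1 ↔ 1 = 1
¬(a ↔ a) = ¬1 = 1
a ↔ a = 1 ↔ 1 = 1
¬(a ↔ a) ↔ (a ↔ a) = 1 ↔ 1 = 1
¬(¬(a ↔ a) ↔ (a ↔ a)) = ¬1 = 1
No assignment yields a value below 1, so this is the minimum.

1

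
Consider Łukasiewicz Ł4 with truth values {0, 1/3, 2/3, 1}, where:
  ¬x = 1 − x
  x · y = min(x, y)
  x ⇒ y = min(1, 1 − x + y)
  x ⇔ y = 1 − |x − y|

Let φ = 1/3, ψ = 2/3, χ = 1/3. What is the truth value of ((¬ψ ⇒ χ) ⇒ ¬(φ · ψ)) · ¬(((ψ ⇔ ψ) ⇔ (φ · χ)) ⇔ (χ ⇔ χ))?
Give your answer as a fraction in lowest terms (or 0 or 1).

¬ψ = ¬2/3 = 1/3
¬ψ ⇒ χ = 1/3 ⇒ 1/3 = 1
φ · ψ = 1/3 · 2/3 = 1/3
¬(φ · ψ) = ¬1/3 = 2/3
(¬ψ ⇒ χ) ⇒ ¬(φ · ψ) = 1 ⇒ 2/3 = 2/3
ψ ⇔ ψ = 2/3 ⇔ 2/3 = 1
φ · χ = 1/3 · 1/3 = 1/3
(ψ ⇔ ψ) ⇔ (φ · χ) = 1 ⇔ 1/3 = 1/3
χ ⇔ χ = 1/3 ⇔ 1/3 = 1
((ψ ⇔ ψ) ⇔ (φ · χ)) ⇔ (χ ⇔ χ) = 1/3 ⇔ 1 = 1/3
¬(((ψ ⇔ ψ) ⇔ (φ · χ)) ⇔ (χ ⇔ χ)) = ¬1/3 = 2/3
((¬ψ ⇒ χ) ⇒ ¬(φ · ψ)) · ¬(((ψ ⇔ ψ) ⇔ (φ · χ)) ⇔ (χ ⇔ χ)) = 2/3 · 2/3 = 2/3

2/3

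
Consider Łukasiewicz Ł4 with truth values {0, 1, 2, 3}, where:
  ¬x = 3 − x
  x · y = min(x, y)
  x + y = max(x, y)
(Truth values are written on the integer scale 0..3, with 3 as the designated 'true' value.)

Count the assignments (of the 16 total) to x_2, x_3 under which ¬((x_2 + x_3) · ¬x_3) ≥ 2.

12

x_2 = 0, x_3 = 0 ↦ 3  ≥
x_2 = 0, x_3 = 1 ↦ 2  ≥
x_2 = 0, x_3 = 2 ↦ 2  ≥
x_2 = 0, x_3 = 3 ↦ 3  ≥
x_2 = 1, x_3 = 0 ↦ 2  ≥
x_2 = 1, x_3 = 1 ↦ 2  ≥
x_2 = 1, x_3 = 2 ↦ 2  ≥
x_2 = 1, x_3 = 3 ↦ 3  ≥
x_2 = 2, x_3 = 0 ↦ 1  <
x_2 = 2, x_3 = 1 ↦ 1  <
x_2 = 2, x_3 = 2 ↦ 2  ≥
x_2 = 2, x_3 = 3 ↦ 3  ≥
x_2 = 3, x_3 = 0 ↦ 0  <
x_2 = 3, x_3 = 1 ↦ 1  <
x_2 = 3, x_3 = 2 ↦ 2  ≥
x_2 = 3, x_3 = 3 ↦ 3  ≥
So 12 of the 16 assignments meet the threshold.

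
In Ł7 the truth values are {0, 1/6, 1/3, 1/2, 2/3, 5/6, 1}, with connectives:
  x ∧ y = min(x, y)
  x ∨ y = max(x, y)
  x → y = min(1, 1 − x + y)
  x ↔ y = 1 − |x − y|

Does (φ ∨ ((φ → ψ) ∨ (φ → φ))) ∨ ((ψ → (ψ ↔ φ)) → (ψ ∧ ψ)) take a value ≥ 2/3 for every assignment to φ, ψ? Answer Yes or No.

Yes

At φ = 5/6, ψ = 1/6, for instance:
φ → ψ = 5/6 → 1/6 = 1/3
φ → φ = 5/6 → 5/6 = 1
(φ → ψ) ∨ (φ → φ) = 1/3 ∨ 1 = 1
φ ∨ ((φ → ψ) ∨ (φ → φ)) = 5/6 ∨ 1 = 1
ψ ↔ φ = 1/6 ↔ 5/6 = 1/3
ψ → (ψ ↔ φ) = 1/6 → 1/3 = 1
ψ ∧ ψ = 1/6 ∧ 1/6 = 1/6
(ψ → (ψ ↔ φ)) → (ψ ∧ ψ) = 1 → 1/6 = 1/6
(φ ∨ ((φ → ψ) ∨ (φ → φ))) ∨ ((ψ → (ψ ↔ φ)) → (ψ ∧ ψ)) = 1 ∨ 1/6 = 1
and checking the remaining 48 assignments likewise gives ≥ 2/3 in every case.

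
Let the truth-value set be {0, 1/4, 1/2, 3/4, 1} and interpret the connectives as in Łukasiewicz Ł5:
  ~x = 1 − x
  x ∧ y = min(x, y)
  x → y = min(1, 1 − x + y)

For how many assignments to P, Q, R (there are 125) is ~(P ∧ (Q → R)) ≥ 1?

value 1: 29 assignments (counts)
value 3/4: 30 assignments
value 1/2: 28 assignments
value 1/4: 23 assignments
value 0: 15 assignments
So 29 of the 125 assignments meet the threshold.

29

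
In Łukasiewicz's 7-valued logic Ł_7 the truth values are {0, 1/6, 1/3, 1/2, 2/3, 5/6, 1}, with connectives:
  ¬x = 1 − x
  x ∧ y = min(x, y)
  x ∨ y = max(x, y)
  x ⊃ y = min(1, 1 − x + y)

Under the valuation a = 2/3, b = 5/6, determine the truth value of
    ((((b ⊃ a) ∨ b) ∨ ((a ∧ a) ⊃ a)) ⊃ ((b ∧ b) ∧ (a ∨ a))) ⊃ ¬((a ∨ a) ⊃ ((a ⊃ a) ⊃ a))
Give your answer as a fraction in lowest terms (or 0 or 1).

b ⊃ a = 5/6 ⊃ 2/3 = 5/6
(b ⊃ a) ∨ b = 5/6 ∨ 5/6 = 5/6
a ∧ a = 2/3 ∧ 2/3 = 2/3
(a ∧ a) ⊃ a = 2/3 ⊃ 2/3 = 1
((b ⊃ a) ∨ b) ∨ ((a ∧ a) ⊃ a) = 5/6 ∨ 1 = 1
b ∧ b = 5/6 ∧ 5/6 = 5/6
a ∨ a = 2/3 ∨ 2/3 = 2/3
(b ∧ b) ∧ (a ∨ a) = 5/6 ∧ 2/3 = 2/3
(((b ⊃ a) ∨ b) ∨ ((a ∧ a) ⊃ a)) ⊃ ((b ∧ b) ∧ (a ∨ a)) = 1 ⊃ 2/3 = 2/3
a ∨ a = 2/3 ∨ 2/3 = 2/3
a ⊃ a = 2/3 ⊃ 2/3 = 1
(a ⊃ a) ⊃ a = 1 ⊃ 2/3 = 2/3
(a ∨ a) ⊃ ((a ⊃ a) ⊃ a) = 2/3 ⊃ 2/3 = 1
¬((a ∨ a) ⊃ ((a ⊃ a) ⊃ a)) = ¬1 = 0
((((b ⊃ a) ∨ b) ∨ ((a ∧ a) ⊃ a)) ⊃ ((b ∧ b) ∧ (a ∨ a))) ⊃ ¬((a ∨ a) ⊃ ((a ⊃ a) ⊃ a)) = 2/3 ⊃ 0 = 1/3

1/3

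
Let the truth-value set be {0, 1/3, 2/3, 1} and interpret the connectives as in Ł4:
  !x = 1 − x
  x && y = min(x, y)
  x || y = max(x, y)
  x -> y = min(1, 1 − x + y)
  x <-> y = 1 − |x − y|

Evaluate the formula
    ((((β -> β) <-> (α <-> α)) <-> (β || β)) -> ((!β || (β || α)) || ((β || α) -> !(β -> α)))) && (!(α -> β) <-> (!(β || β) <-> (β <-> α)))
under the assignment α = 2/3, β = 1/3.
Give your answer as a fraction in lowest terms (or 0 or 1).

β -> β = 1/3 -> 1/3 = 1
α <-> α = 2/3 <-> 2/3 = 1
(β -> β) <-> (α <-> α) = 1 <-> 1 = 1
β || β = 1/3 || 1/3 = 1/3
((β -> β) <-> (α <-> α)) <-> (β || β) = 1 <-> 1/3 = 1/3
!β = !1/3 = 2/3
β || α = 1/3 || 2/3 = 2/3
!β || (β || α) = 2/3 || 2/3 = 2/3
β || α = 1/3 || 2/3 = 2/3
β -> α = 1/3 -> 2/3 = 1
!(β -> α) = !1 = 0
(β || α) -> !(β -> α) = 2/3 -> 0 = 1/3
(!β || (β || α)) || ((β || α) -> !(β -> α)) = 2/3 || 1/3 = 2/3
(((β -> β) <-> (α <-> α)) <-> (β || β)) -> ((!β || (β || α)) || ((β || α) -> !(β -> α))) = 1/3 -> 2/3 = 1
α -> β = 2/3 -> 1/3 = 2/3
!(α -> β) = !2/3 = 1/3
β || β = 1/3 || 1/3 = 1/3
!(β || β) = !1/3 = 2/3
β <-> α = 1/3 <-> 2/3 = 2/3
!(β || β) <-> (β <-> α) = 2/3 <-> 2/3 = 1
!(α -> β) <-> (!(β || β) <-> (β <-> α)) = 1/3 <-> 1 = 1/3
((((β -> β) <-> (α <-> α)) <-> (β || β)) -> ((!β || (β || α)) || ((β || α) -> !(β -> α)))) && (!(α -> β) <-> (!(β || β) <-> (β <-> α))) = 1 && 1/3 = 1/3

1/3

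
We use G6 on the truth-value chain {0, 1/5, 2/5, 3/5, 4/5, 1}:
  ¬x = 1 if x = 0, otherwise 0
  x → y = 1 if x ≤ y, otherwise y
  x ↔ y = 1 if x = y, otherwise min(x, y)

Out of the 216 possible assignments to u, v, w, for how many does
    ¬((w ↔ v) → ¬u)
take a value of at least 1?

130

value 1: 130 assignments (counts)
value 0: 86 assignments
So 130 of the 216 assignments meet the threshold.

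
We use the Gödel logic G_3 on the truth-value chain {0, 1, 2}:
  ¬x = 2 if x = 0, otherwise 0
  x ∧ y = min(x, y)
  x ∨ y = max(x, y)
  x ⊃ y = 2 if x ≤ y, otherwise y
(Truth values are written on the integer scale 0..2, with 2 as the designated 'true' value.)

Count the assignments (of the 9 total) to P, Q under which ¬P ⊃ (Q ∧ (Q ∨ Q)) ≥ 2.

P = 0, Q = 0 ↦ 0  <
P = 0, Q = 1 ↦ 1  <
P = 0, Q = 2 ↦ 2  ≥
P = 1, Q = 0 ↦ 2  ≥
P = 1, Q = 1 ↦ 2  ≥
P = 1, Q = 2 ↦ 2  ≥
P = 2, Q = 0 ↦ 2  ≥
P = 2, Q = 1 ↦ 2  ≥
P = 2, Q = 2 ↦ 2  ≥
So 7 of the 9 assignments meet the threshold.

7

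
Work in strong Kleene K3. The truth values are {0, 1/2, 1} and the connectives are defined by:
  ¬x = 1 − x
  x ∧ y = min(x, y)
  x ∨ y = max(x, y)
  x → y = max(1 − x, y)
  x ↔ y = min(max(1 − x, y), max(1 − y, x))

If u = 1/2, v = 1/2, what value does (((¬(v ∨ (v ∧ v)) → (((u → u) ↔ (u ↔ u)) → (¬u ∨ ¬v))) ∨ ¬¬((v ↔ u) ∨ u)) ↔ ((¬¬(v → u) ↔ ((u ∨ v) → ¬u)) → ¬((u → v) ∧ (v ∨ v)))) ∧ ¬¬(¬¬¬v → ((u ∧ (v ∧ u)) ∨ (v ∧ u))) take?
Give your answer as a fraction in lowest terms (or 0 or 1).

1/2

v ∧ v = 1/2 ∧ 1/2 = 1/2
v ∨ (v ∧ v) = 1/2 ∨ 1/2 = 1/2
¬(v ∨ (v ∧ v)) = ¬1/2 = 1/2
u → u = 1/2 → 1/2 = 1/2
u ↔ u = 1/2 ↔ 1/2 = 1/2
(u → u) ↔ (u ↔ u) = 1/2 ↔ 1/2 = 1/2
¬u = ¬1/2 = 1/2
¬v = ¬1/2 = 1/2
¬u ∨ ¬v = 1/2 ∨ 1/2 = 1/2
((u → u) ↔ (u ↔ u)) → (¬u ∨ ¬v) = 1/2 → 1/2 = 1/2
¬(v ∨ (v ∧ v)) → (((u → u) ↔ (u ↔ u)) → (¬u ∨ ¬v)) = 1/2 → 1/2 = 1/2
v ↔ u = 1/2 ↔ 1/2 = 1/2
(v ↔ u) ∨ u = 1/2 ∨ 1/2 = 1/2
¬((v ↔ u) ∨ u) = ¬1/2 = 1/2
¬¬((v ↔ u) ∨ u) = ¬1/2 = 1/2
(¬(v ∨ (v ∧ v)) → (((u → u) ↔ (u ↔ u)) → (¬u ∨ ¬v))) ∨ ¬¬((v ↔ u) ∨ u) = 1/2 ∨ 1/2 = 1/2
v → u = 1/2 → 1/2 = 1/2
¬(v → u) = ¬1/2 = 1/2
¬¬(v → u) = ¬1/2 = 1/2
u ∨ v = 1/2 ∨ 1/2 = 1/2
¬u = ¬1/2 = 1/2
(u ∨ v) → ¬u = 1/2 → 1/2 = 1/2
¬¬(v → u) ↔ ((u ∨ v) → ¬u) = 1/2 ↔ 1/2 = 1/2
u → v = 1/2 → 1/2 = 1/2
v ∨ v = 1/2 ∨ 1/2 = 1/2
(u → v) ∧ (v ∨ v) = 1/2 ∧ 1/2 = 1/2
¬((u → v) ∧ (v ∨ v)) = ¬1/2 = 1/2
(¬¬(v → u) ↔ ((u ∨ v) → ¬u)) → ¬((u → v) ∧ (v ∨ v)) = 1/2 → 1/2 = 1/2
((¬(v ∨ (v ∧ v)) → (((u → u) ↔ (u ↔ u)) → (¬u ∨ ¬v))) ∨ ¬¬((v ↔ u) ∨ u)) ↔ ((¬¬(v → u) ↔ ((u ∨ v) → ¬u)) → ¬((u → v) ∧ (v ∨ v))) = 1/2 ↔ 1/2 = 1/2
¬v = ¬1/2 = 1/2
¬¬v = ¬1/2 = 1/2
¬¬¬v = ¬1/2 = 1/2
v ∧ u = 1/2 ∧ 1/2 = 1/2
u ∧ (v ∧ u) = 1/2 ∧ 1/2 = 1/2
v ∧ u = 1/2 ∧ 1/2 = 1/2
(u ∧ (v ∧ u)) ∨ (v ∧ u) = 1/2 ∨ 1/2 = 1/2
¬¬¬v → ((u ∧ (v ∧ u)) ∨ (v ∧ u)) = 1/2 → 1/2 = 1/2
¬(¬¬¬v → ((u ∧ (v ∧ u)) ∨ (v ∧ u))) = ¬1/2 = 1/2
¬¬(¬¬¬v → ((u ∧ (v ∧ u)) ∨ (v ∧ u))) = ¬1/2 = 1/2
(((¬(v ∨ (v ∧ v)) → (((u → u) ↔ (u ↔ u)) → (¬u ∨ ¬v))) ∨ ¬¬((v ↔ u) ∨ u)) ↔ ((¬¬(v → u) ↔ ((u ∨ v) → ¬u)) → ¬((u → v) ∧ (v ∨ v)))) ∧ ¬¬(¬¬¬v → ((u ∧ (v ∧ u)) ∨ (v ∧ u))) = 1/2 ∧ 1/2 = 1/2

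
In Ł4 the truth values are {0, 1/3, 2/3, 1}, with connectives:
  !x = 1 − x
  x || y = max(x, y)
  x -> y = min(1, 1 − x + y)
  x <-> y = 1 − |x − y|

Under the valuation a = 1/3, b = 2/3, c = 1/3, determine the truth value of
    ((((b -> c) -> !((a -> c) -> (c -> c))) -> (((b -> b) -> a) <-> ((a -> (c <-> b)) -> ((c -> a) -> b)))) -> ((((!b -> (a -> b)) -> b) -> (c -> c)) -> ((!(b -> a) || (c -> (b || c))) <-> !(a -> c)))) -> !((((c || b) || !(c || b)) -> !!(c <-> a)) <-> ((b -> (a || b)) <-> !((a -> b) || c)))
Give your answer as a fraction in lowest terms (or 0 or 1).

1

b -> c = 2/3 -> 1/3 = 2/3
a -> c = 1/3 -> 1/3 = 1
c -> c = 1/3 -> 1/3 = 1
(a -> c) -> (c -> c) = 1 -> 1 = 1
!((a -> c) -> (c -> c)) = !1 = 0
(b -> c) -> !((a -> c) -> (c -> c)) = 2/3 -> 0 = 1/3
b -> b = 2/3 -> 2/3 = 1
(b -> b) -> a = 1 -> 1/3 = 1/3
c <-> b = 1/3 <-> 2/3 = 2/3
a -> (c <-> b) = 1/3 -> 2/3 = 1
c -> a = 1/3 -> 1/3 = 1
(c -> a) -> b = 1 -> 2/3 = 2/3
(a -> (c <-> b)) -> ((c -> a) -> b) = 1 -> 2/3 = 2/3
((b -> b) -> a) <-> ((a -> (c <-> b)) -> ((c -> a) -> b)) = 1/3 <-> 2/3 = 2/3
((b -> c) -> !((a -> c) -> (c -> c))) -> (((b -> b) -> a) <-> ((a -> (c <-> b)) -> ((c -> a) -> b))) = 1/3 -> 2/3 = 1
!b = !2/3 = 1/3
a -> b = 1/3 -> 2/3 = 1
!b -> (a -> b) = 1/3 -> 1 = 1
(!b -> (a -> b)) -> b = 1 -> 2/3 = 2/3
c -> c = 1/3 -> 1/3 = 1
((!b -> (a -> b)) -> b) -> (c -> c) = 2/3 -> 1 = 1
b -> a = 2/3 -> 1/3 = 2/3
!(b -> a) = !2/3 = 1/3
b || c = 2/3 || 1/3 = 2/3
c -> (b || c) = 1/3 -> 2/3 = 1
!(b -> a) || (c -> (b || c)) = 1/3 || 1 = 1
a -> c = 1/3 -> 1/3 = 1
!(a -> c) = !1 = 0
(!(b -> a) || (c -> (b || c))) <-> !(a -> c) = 1 <-> 0 = 0
(((!b -> (a -> b)) -> b) -> (c -> c)) -> ((!(b -> a) || (c -> (b || c))) <-> !(a -> c)) = 1 -> 0 = 0
(((b -> c) -> !((a -> c) -> (c -> c))) -> (((b -> b) -> a) <-> ((a -> (c <-> b)) -> ((c -> a) -> b)))) -> ((((!b -> (a -> b)) -> b) -> (c -> c)) -> ((!(b -> a) || (c -> (b || c))) <-> !(a -> c))) = 1 -> 0 = 0
c || b = 1/3 || 2/3 = 2/3
c || b = 1/3 || 2/3 = 2/3
!(c || b) = !2/3 = 1/3
(c || b) || !(c || b) = 2/3 || 1/3 = 2/3
c <-> a = 1/3 <-> 1/3 = 1
!(c <-> a) = !1 = 0
!!(c <-> a) = !0 = 1
((c || b) || !(c || b)) -> !!(c <-> a) = 2/3 -> 1 = 1
a || b = 1/3 || 2/3 = 2/3
b -> (a || b) = 2/3 -> 2/3 = 1
a -> b = 1/3 -> 2/3 = 1
(a -> b) || c = 1 || 1/3 = 1
!((a -> b) || c) = !1 = 0
(b -> (a || b)) <-> !((a -> b) || c) = 1 <-> 0 = 0
(((c || b) || !(c || b)) -> !!(c <-> a)) <-> ((b -> (a || b)) <-> !((a -> b) || c)) = 1 <-> 0 = 0
!((((c || b) || !(c || b)) -> !!(c <-> a)) <-> ((b -> (a || b)) <-> !((a -> b) || c))) = !0 = 1
((((b -> c) -> !((a -> c) -> (c -> c))) -> (((b -> b) -> a) <-> ((a -> (c <-> b)) -> ((c -> a) -> b)))) -> ((((!b -> (a -> b)) -> b) -> (c -> c)) -> ((!(b -> a) || (c -> (b || c))) <-> !(a -> c)))) -> !((((c || b) || !(c || b)) -> !!(c <-> a)) <-> ((b -> (a || b)) <-> !((a -> b) || c))) = 0 -> 1 = 1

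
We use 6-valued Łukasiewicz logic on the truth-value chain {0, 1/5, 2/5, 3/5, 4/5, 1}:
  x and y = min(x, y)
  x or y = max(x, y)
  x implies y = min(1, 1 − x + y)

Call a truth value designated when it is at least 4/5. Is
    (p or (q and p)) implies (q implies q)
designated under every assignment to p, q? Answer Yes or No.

At p = 0, q = 1/5, for instance:
q and p = 1/5 and 0 = 0
p or (q and p) = 0 or 0 = 0
q implies q = 1/5 implies 1/5 = 1
(p or (q and p)) implies (q implies q) = 0 implies 1 = 1
and checking the remaining 35 assignments likewise gives ≥ 4/5 in every case.

Yes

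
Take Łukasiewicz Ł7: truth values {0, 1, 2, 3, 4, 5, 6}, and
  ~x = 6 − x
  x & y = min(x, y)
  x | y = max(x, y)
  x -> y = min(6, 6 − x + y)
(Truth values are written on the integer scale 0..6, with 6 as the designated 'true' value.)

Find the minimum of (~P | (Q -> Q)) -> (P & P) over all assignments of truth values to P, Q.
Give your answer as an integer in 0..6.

Take P = 0, Q = 0:
~P = ~0 = 6
Q -> Q = 0 -> 0 = 6
~P | (Q -> Q) = 6 | 6 = 6
P & P = 0 & 0 = 0
(~P | (Q -> Q)) -> (P & P) = 6 -> 0 = 0
No assignment yields a value below 0, so this is the minimum.

0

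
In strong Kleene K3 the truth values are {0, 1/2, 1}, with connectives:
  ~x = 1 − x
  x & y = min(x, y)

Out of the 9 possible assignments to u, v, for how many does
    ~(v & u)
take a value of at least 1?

u = 0, v = 0 ↦ 1  ≥
u = 0, v = 1/2 ↦ 1  ≥
u = 0, v = 1 ↦ 1  ≥
u = 1/2, v = 0 ↦ 1  ≥
u = 1/2, v = 1/2 ↦ 1/2  <
u = 1/2, v = 1 ↦ 1/2  <
u = 1, v = 0 ↦ 1  ≥
u = 1, v = 1/2 ↦ 1/2  <
u = 1, v = 1 ↦ 0  <
So 5 of the 9 assignments meet the threshold.

5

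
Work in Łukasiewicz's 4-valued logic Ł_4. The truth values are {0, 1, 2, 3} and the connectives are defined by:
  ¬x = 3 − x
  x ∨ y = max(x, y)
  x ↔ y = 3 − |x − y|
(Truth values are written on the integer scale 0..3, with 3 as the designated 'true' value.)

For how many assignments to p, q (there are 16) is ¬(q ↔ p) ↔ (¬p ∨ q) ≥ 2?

p = 0, q = 0 ↦ 0  <
p = 0, q = 1 ↦ 1  <
p = 0, q = 2 ↦ 2  ≥
p = 0, q = 3 ↦ 3  ≥
p = 1, q = 0 ↦ 2  ≥
p = 1, q = 1 ↦ 1  <
p = 1, q = 2 ↦ 2  ≥
p = 1, q = 3 ↦ 2  ≥
p = 2, q = 0 ↦ 2  ≥
p = 2, q = 1 ↦ 3  ≥
p = 2, q = 2 ↦ 1  <
p = 2, q = 3 ↦ 1  <
p = 3, q = 0 ↦ 0  <
p = 3, q = 1 ↦ 2  ≥
p = 3, q = 2 ↦ 2  ≥
p = 3, q = 3 ↦ 0  <
So 9 of the 16 assignments meet the threshold.

9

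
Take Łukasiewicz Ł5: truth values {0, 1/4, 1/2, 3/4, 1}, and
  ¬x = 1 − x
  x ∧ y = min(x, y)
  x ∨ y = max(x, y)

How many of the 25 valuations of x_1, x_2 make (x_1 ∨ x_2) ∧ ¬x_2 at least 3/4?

value 1: 1 assignment (counts)
value 3/4: 3 assignments (counts)
value 1/2: 7 assignments
value 1/4: 8 assignments
value 0: 6 assignments
So 4 of the 25 assignments meet the threshold.

4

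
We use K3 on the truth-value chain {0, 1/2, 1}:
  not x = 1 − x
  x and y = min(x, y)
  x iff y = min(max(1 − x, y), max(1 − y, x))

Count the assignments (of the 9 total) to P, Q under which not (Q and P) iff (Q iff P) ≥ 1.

P = 0, Q = 0 ↦ 1  ≥
P = 0, Q = 1/2 ↦ 1/2  <
P = 0, Q = 1 ↦ 0  <
P = 1/2, Q = 0 ↦ 1/2  <
P = 1/2, Q = 1/2 ↦ 1/2  <
P = 1/2, Q = 1 ↦ 1/2  <
P = 1, Q = 0 ↦ 0  <
P = 1, Q = 1/2 ↦ 1/2  <
P = 1, Q = 1 ↦ 0  <
So 1 of the 9 assignments meets the threshold.

1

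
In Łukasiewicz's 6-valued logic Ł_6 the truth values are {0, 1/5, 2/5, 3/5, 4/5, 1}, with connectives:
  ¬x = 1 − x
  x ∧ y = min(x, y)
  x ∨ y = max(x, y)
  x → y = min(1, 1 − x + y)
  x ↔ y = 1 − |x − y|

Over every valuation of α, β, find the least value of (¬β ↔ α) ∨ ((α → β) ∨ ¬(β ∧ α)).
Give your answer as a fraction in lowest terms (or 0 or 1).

Take α = 1, β = 2/5:
¬β = ¬2/5 = 3/5
¬β ↔ α = 3/5 ↔ 1 = 3/5
α → β = 1 → 2/5 = 2/5
β ∧ α = 2/5 ∧ 1 = 2/5
¬(β ∧ α) = ¬2/5 = 3/5
(α → β) ∨ ¬(β ∧ α) = 2/5 ∨ 3/5 = 3/5
(¬β ↔ α) ∨ ((α → β) ∨ ¬(β ∧ α)) = 3/5 ∨ 3/5 = 3/5
No assignment yields a value below 3/5, so this is the minimum.

3/5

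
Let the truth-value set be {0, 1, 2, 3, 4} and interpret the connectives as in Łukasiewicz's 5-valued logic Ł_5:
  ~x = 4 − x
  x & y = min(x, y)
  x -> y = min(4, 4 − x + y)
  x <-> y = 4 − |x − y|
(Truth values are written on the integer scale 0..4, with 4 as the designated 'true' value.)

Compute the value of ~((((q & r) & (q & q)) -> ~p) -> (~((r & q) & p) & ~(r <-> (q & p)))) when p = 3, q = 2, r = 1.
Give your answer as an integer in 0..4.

3

q & r = 2 & 1 = 1
q & q = 2 & 2 = 2
(q & r) & (q & q) = 1 & 2 = 1
~p = ~3 = 1
((q & r) & (q & q)) -> ~p = 1 -> 1 = 4
r & q = 1 & 2 = 1
(r & q) & p = 1 & 3 = 1
~((r & q) & p) = ~1 = 3
q & p = 2 & 3 = 2
r <-> (q & p) = 1 <-> 2 = 3
~(r <-> (q & p)) = ~3 = 1
~((r & q) & p) & ~(r <-> (q & p)) = 3 & 1 = 1
(((q & r) & (q & q)) -> ~p) -> (~((r & q) & p) & ~(r <-> (q & p))) = 4 -> 1 = 1
~((((q & r) & (q & q)) -> ~p) -> (~((r & q) & p) & ~(r <-> (q & p)))) = ~1 = 3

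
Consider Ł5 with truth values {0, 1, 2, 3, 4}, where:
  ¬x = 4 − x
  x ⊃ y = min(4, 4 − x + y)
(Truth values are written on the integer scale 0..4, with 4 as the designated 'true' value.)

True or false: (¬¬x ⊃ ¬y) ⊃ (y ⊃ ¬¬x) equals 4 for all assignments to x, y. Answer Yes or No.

Counterexample: take x = 0, y = 1.
¬x = ¬0 = 4
¬¬x = ¬4 = 0
¬y = ¬1 = 3
¬¬x ⊃ ¬y = 0 ⊃ 3 = 4
¬x = ¬0 = 4
¬¬x = ¬4 = 0
y ⊃ ¬¬x = 1 ⊃ 0 = 3
(¬¬x ⊃ ¬y) ⊃ (y ⊃ ¬¬x) = 4 ⊃ 3 = 3
This gives 3 ≠ 4.

No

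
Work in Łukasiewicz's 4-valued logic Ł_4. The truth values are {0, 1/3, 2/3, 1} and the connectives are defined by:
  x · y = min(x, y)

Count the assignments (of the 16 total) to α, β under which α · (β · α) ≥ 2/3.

4

α = 0, β = 0 ↦ 0  <
α = 0, β = 1/3 ↦ 0  <
α = 0, β = 2/3 ↦ 0  <
α = 0, β = 1 ↦ 0  <
α = 1/3, β = 0 ↦ 0  <
α = 1/3, β = 1/3 ↦ 1/3  <
α = 1/3, β = 2/3 ↦ 1/3  <
α = 1/3, β = 1 ↦ 1/3  <
α = 2/3, β = 0 ↦ 0  <
α = 2/3, β = 1/3 ↦ 1/3  <
α = 2/3, β = 2/3 ↦ 2/3  ≥
α = 2/3, β = 1 ↦ 2/3  ≥
α = 1, β = 0 ↦ 0  <
α = 1, β = 1/3 ↦ 1/3  <
α = 1, β = 2/3 ↦ 2/3  ≥
α = 1, β = 1 ↦ 1  ≥
So 4 of the 16 assignments meet the threshold.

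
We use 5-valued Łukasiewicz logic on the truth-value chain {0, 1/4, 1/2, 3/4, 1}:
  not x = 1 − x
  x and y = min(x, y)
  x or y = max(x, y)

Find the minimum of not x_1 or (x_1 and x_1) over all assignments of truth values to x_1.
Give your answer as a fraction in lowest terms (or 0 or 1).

Take x_1 = 1/2:
not x_1 = not 1/2 = 1/2
x_1 and x_1 = 1/2 and 1/2 = 1/2
not x_1 or (x_1 and x_1) = 1/2 or 1/2 = 1/2
No assignment yields a value below 1/2, so this is the minimum.

1/2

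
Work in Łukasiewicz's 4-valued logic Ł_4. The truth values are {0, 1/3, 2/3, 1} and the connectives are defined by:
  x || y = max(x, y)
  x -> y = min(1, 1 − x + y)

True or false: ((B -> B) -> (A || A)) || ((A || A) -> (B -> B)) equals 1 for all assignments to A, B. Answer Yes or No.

Yes

A = 0, B = 0 ↦ 1
A = 0, B = 1/3 ↦ 1
A = 0, B = 2/3 ↦ 1
A = 0, B = 1 ↦ 1
A = 1/3, B = 0 ↦ 1
A = 1/3, B = 1/3 ↦ 1
A = 1/3, B = 2/3 ↦ 1
A = 1/3, B = 1 ↦ 1
A = 2/3, B = 0 ↦ 1
A = 2/3, B = 1/3 ↦ 1
A = 2/3, B = 2/3 ↦ 1
A = 2/3, B = 1 ↦ 1
A = 1, B = 0 ↦ 1
A = 1, B = 1/3 ↦ 1
A = 1, B = 2/3 ↦ 1
A = 1, B = 1 ↦ 1
Every assignment gives a value ≥ 1.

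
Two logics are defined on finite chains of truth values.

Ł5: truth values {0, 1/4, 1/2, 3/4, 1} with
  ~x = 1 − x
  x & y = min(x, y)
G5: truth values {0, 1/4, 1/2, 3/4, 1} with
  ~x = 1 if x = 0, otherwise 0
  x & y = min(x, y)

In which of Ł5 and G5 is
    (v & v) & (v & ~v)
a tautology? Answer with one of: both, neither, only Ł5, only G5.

In Ł5: at v = 0 the value is 0 — not a tautology.
In G5: at v = 0 the value is 0 — not a tautology.

neither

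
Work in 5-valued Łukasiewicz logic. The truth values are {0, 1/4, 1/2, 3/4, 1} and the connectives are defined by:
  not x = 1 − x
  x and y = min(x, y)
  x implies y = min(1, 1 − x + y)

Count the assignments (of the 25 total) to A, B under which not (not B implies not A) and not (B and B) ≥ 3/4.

3

value 1: 1 assignment (counts)
value 3/4: 2 assignments (counts)
value 1/2: 3 assignments
value 1/4: 4 assignments
value 0: 15 assignments
So 3 of the 25 assignments meet the threshold.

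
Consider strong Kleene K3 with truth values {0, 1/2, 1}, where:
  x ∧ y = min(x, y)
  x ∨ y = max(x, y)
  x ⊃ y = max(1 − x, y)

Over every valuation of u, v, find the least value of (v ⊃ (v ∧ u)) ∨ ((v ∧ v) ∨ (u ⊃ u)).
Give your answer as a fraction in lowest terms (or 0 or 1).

1/2

Take u = 1/2, v = 1/2:
v ∧ u = 1/2 ∧ 1/2 = 1/2
v ⊃ (v ∧ u) = 1/2 ⊃ 1/2 = 1/2
v ∧ v = 1/2 ∧ 1/2 = 1/2
u ⊃ u = 1/2 ⊃ 1/2 = 1/2
(v ∧ v) ∨ (u ⊃ u) = 1/2 ∨ 1/2 = 1/2
(v ⊃ (v ∧ u)) ∨ ((v ∧ v) ∨ (u ⊃ u)) = 1/2 ∨ 1/2 = 1/2
No assignment yields a value below 1/2, so this is the minimum.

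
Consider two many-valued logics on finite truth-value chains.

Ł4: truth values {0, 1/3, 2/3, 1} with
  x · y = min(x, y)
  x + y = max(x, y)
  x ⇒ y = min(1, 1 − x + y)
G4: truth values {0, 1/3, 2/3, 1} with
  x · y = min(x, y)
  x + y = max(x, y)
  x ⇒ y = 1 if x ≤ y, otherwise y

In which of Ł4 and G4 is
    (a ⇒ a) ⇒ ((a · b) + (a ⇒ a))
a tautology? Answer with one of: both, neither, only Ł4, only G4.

In Ł4: every assignment gives 1 — tautology.
In G4: every assignment gives 1 — tautology.

both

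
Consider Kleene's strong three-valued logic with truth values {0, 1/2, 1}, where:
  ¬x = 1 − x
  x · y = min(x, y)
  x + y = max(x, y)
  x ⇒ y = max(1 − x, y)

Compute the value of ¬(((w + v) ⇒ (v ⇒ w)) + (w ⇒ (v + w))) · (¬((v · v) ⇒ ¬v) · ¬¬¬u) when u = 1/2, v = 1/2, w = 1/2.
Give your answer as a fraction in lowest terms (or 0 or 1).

w + v = 1/2 + 1/2 = 1/2
v ⇒ w = 1/2 ⇒ 1/2 = 1/2
(w + v) ⇒ (v ⇒ w) = 1/2 ⇒ 1/2 = 1/2
v + w = 1/2 + 1/2 = 1/2
w ⇒ (v + w) = 1/2 ⇒ 1/2 = 1/2
((w + v) ⇒ (v ⇒ w)) + (w ⇒ (v + w)) = 1/2 + 1/2 = 1/2
¬(((w + v) ⇒ (v ⇒ w)) + (w ⇒ (v + w))) = ¬1/2 = 1/2
v · v = 1/2 · 1/2 = 1/2
¬v = ¬1/2 = 1/2
(v · v) ⇒ ¬v = 1/2 ⇒ 1/2 = 1/2
¬((v · v) ⇒ ¬v) = ¬1/2 = 1/2
¬u = ¬1/2 = 1/2
¬¬u = ¬1/2 = 1/2
¬¬¬u = ¬1/2 = 1/2
¬((v · v) ⇒ ¬v) · ¬¬¬u = 1/2 · 1/2 = 1/2
¬(((w + v) ⇒ (v ⇒ w)) + (w ⇒ (v + w))) · (¬((v · v) ⇒ ¬v) · ¬¬¬u) = 1/2 · 1/2 = 1/2

1/2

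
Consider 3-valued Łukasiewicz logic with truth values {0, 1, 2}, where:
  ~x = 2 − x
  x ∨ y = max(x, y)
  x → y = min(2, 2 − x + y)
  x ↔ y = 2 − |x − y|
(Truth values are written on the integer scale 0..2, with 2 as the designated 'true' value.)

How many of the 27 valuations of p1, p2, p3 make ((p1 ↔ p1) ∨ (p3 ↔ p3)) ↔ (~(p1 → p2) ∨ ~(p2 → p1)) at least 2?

value 2: 6 assignments (counts)
value 1: 12 assignments
value 0: 9 assignments
So 6 of the 27 assignments meet the threshold.

6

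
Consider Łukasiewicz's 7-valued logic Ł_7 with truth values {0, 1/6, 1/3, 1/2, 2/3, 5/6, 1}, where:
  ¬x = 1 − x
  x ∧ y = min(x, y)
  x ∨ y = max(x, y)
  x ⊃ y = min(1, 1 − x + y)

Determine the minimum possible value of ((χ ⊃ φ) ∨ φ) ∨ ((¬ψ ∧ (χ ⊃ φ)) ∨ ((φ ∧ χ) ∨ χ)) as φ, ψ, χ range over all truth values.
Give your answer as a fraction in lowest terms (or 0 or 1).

1/2

Take φ = 0, ψ = 0, χ = 1/2:
χ ⊃ φ = 1/2 ⊃ 0 = 1/2
(χ ⊃ φ) ∨ φ = 1/2 ∨ 0 = 1/2
¬ψ = ¬0 = 1
χ ⊃ φ = 1/2 ⊃ 0 = 1/2
¬ψ ∧ (χ ⊃ φ) = 1 ∧ 1/2 = 1/2
φ ∧ χ = 0 ∧ 1/2 = 0
(φ ∧ χ) ∨ χ = 0 ∨ 1/2 = 1/2
(¬ψ ∧ (χ ⊃ φ)) ∨ ((φ ∧ χ) ∨ χ) = 1/2 ∨ 1/2 = 1/2
((χ ⊃ φ) ∨ φ) ∨ ((¬ψ ∧ (χ ⊃ φ)) ∨ ((φ ∧ χ) ∨ χ)) = 1/2 ∨ 1/2 = 1/2
No assignment yields a value below 1/2, so this is the minimum.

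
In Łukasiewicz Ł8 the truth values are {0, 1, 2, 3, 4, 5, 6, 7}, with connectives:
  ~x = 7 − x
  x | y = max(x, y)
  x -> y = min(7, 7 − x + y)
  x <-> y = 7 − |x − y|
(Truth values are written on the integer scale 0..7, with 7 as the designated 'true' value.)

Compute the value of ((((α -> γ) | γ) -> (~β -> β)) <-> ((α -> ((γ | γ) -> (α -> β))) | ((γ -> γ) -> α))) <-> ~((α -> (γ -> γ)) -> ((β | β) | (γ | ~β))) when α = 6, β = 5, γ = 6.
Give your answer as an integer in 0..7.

α -> γ = 6 -> 6 = 7
(α -> γ) | γ = 7 | 6 = 7
~β = ~5 = 2
~β -> β = 2 -> 5 = 7
((α -> γ) | γ) -> (~β -> β) = 7 -> 7 = 7
γ | γ = 6 | 6 = 6
α -> β = 6 -> 5 = 6
(γ | γ) -> (α -> β) = 6 -> 6 = 7
α -> ((γ | γ) -> (α -> β)) = 6 -> 7 = 7
γ -> γ = 6 -> 6 = 7
(γ -> γ) -> α = 7 -> 6 = 6
(α -> ((γ | γ) -> (α -> β))) | ((γ -> γ) -> α) = 7 | 6 = 7
(((α -> γ) | γ) -> (~β -> β)) <-> ((α -> ((γ | γ) -> (α -> β))) | ((γ -> γ) -> α)) = 7 <-> 7 = 7
γ -> γ = 6 -> 6 = 7
α -> (γ -> γ) = 6 -> 7 = 7
β | β = 5 | 5 = 5
~β = ~5 = 2
γ | ~β = 6 | 2 = 6
(β | β) | (γ | ~β) = 5 | 6 = 6
(α -> (γ -> γ)) -> ((β | β) | (γ | ~β)) = 7 -> 6 = 6
~((α -> (γ -> γ)) -> ((β | β) | (γ | ~β))) = ~6 = 1
((((α -> γ) | γ) -> (~β -> β)) <-> ((α -> ((γ | γ) -> (α -> β))) | ((γ -> γ) -> α))) <-> ~((α -> (γ -> γ)) -> ((β | β) | (γ | ~β))) = 7 <-> 1 = 1

1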